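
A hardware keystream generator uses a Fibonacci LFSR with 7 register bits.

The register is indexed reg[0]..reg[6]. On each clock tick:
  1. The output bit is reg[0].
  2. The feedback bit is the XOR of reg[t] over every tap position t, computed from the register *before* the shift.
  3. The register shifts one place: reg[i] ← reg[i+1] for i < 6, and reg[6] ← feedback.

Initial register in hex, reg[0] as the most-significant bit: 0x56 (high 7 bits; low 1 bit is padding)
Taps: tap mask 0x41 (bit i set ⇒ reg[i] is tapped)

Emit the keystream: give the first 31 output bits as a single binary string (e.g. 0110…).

0101011100110100010011110001010

tick  register→output (feedback)
  0  0101011→0 (1)
  1  1010111→1 (0)
  2  0101110→0 (0)
  3  1011100→1 (1)
  4  0111001→0 (1)
  5  1110011→1 (0)
  6  1100110→1 (1)
  7  1001101→1 (0)
  8  0011010→0 (0)
  9  0110100→0 (0)
 10  1101000→1 (1)
 11  1010001→1 (0)
 12  0100010→0 (0)
 13  1000100→1 (1)
 14  0001001→0 (1)
 15  0010011→0 (1)
 16  0100111→0 (1)
 17  1001111→1 (0)
 18  0011110→0 (0)
 19  0111100→0 (0)
 20  1111000→1 (1)
 21  1110001→1 (0)
 22  1100010→1 (1)
 23  1000101→1 (0)
 24  0001010→0 (0)
 25  0010100→0 (0)
 26  0101000→0 (0)
 27  1010000→1 (1)
 28  0100001→0 (1)
 29  1000011→1 (0)
 30  0000110→0 (0)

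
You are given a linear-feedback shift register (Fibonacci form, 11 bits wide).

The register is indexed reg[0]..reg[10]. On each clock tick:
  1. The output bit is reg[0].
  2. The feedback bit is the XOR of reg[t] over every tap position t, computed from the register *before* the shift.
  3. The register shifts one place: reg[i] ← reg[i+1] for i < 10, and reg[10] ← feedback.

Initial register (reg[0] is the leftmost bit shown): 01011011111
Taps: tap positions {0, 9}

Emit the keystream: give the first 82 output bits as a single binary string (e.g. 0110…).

0101101111110110110011011011010010010010000101111010100011000100000111110101011001

k : reg_k → out_k, fb_k
0: 01011011111 → 0, fb=1
1: 10110111111 → 1, fb=0
2: 01101111110 → 0, fb=1
3: 11011111101 → 1, fb=1
4: 10111111011 → 1, fb=0
5: 01111110110 → 0, fb=1
6: 11111101101 → 1, fb=1
7: 11111011011 → 1, fb=0
8: 11110110110 → 1, fb=0
9: 11101101100 → 1, fb=1
10: 11011011001 → 1, fb=1
11: 10110110011 → 1, fb=0
12: 01101100110 → 0, fb=1
13: 11011001101 → 1, fb=1
14: 10110011011 → 1, fb=0
15: 01100110110 → 0, fb=1
16: 11001101101 → 1, fb=1
17: 10011011011 → 1, fb=0
18: 00110110110 → 0, fb=1
19: 01101101101 → 0, fb=0
20: 11011011010 → 1, fb=0
21: 10110110100 → 1, fb=1
22: 01101101001 → 0, fb=0
23: 11011010010 → 1, fb=0
24: 10110100100 → 1, fb=1
25: 01101001001 → 0, fb=0
26: 11010010010 → 1, fb=0
27: 10100100100 → 1, fb=1
28: 01001001001 → 0, fb=0
29: 10010010010 → 1, fb=0
30: 00100100100 → 0, fb=0
31: 01001001000 → 0, fb=0
32: 10010010000 → 1, fb=1
33: 00100100001 → 0, fb=0
34: 01001000010 → 0, fb=1
35: 10010000101 → 1, fb=1
36: 00100001011 → 0, fb=1
37: 01000010111 → 0, fb=1
38: 10000101111 → 1, fb=0
39: 00001011110 → 0, fb=1
40: 00010111101 → 0, fb=0
41: 00101111010 → 0, fb=1
42: 01011110101 → 0, fb=0
43: 10111101010 → 1, fb=0
44: 01111010100 → 0, fb=0
45: 11110101000 → 1, fb=1
46: 11101010001 → 1, fb=1
47: 11010100011 → 1, fb=0
48: 10101000110 → 1, fb=0
49: 01010001100 → 0, fb=0
50: 10100011000 → 1, fb=1
51: 01000110001 → 0, fb=0
52: 10001100010 → 1, fb=0
53: 00011000100 → 0, fb=0
54: 00110001000 → 0, fb=0
55: 01100010000 → 0, fb=0
56: 11000100000 → 1, fb=1
57: 10001000001 → 1, fb=1
58: 00010000011 → 0, fb=1
59: 00100000111 → 0, fb=1
60: 01000001111 → 0, fb=1
61: 10000011111 → 1, fb=0
62: 00000111110 → 0, fb=1
63: 00001111101 → 0, fb=0
64: 00011111010 → 0, fb=1
65: 00111110101 → 0, fb=0
66: 01111101010 → 0, fb=1
67: 11111010101 → 1, fb=1
68: 11110101011 → 1, fb=0
69: 11101010110 → 1, fb=0
70: 11010101100 → 1, fb=1
71: 10101011001 → 1, fb=1
72: 01010110011 → 0, fb=1
73: 10101100111 → 1, fb=0
74: 01011001110 → 0, fb=1
75: 10110011101 → 1, fb=1
76: 01100111011 → 0, fb=1
77: 11001110111 → 1, fb=0
78: 10011101110 → 1, fb=0
79: 00111011100 → 0, fb=0
80: 01110111000 → 0, fb=0
81: 11101110000 → 1, fb=1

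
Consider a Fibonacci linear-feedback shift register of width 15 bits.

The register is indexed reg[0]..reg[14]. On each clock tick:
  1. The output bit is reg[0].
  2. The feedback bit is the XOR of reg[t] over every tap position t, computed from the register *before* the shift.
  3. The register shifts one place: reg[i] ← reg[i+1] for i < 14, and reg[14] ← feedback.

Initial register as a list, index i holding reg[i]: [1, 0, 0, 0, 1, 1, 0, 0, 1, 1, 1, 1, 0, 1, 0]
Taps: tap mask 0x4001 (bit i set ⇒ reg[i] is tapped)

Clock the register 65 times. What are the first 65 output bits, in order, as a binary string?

k : reg_k → out_k, fb_k
0: 100011001111010 → 1, fb=1
1: 000110011110101 → 0, fb=1
2: 001100111101011 → 0, fb=1
3: 011001111010111 → 0, fb=1
4: 110011110101111 → 1, fb=0
5: 100111101011110 → 1, fb=1
6: 001111010111101 → 0, fb=1
7: 011110101111011 → 0, fb=1
8: 111101011110111 → 1, fb=0
9: 111010111101110 → 1, fb=1
10: 110101111011101 → 1, fb=0
11: 101011110111010 → 1, fb=1
12: 010111101110101 → 0, fb=1
13: 101111011101011 → 1, fb=0
14: 011110111010110 → 0, fb=0
15: 111101110101100 → 1, fb=1
16: 111011101011001 → 1, fb=0
17: 110111010110010 → 1, fb=1
18: 101110101100101 → 1, fb=0
19: 011101011001010 → 0, fb=0
20: 111010110010100 → 1, fb=1
21: 110101100101001 → 1, fb=0
22: 101011001010010 → 1, fb=1
23: 010110010100101 → 0, fb=1
24: 101100101001011 → 1, fb=0
25: 011001010010110 → 0, fb=0
26: 110010100101100 → 1, fb=1
27: 100101001011001 → 1, fb=0
28: 001010010110010 → 0, fb=0
29: 010100101100100 → 0, fb=0
30: 101001011001000 → 1, fb=1
31: 010010110010001 → 0, fb=1
32: 100101100100011 → 1, fb=0
33: 001011001000110 → 0, fb=0
34: 010110010001100 → 0, fb=0
35: 101100100011000 → 1, fb=1
36: 011001000110001 → 0, fb=1
37: 110010001100011 → 1, fb=0
38: 100100011000110 → 1, fb=1
39: 001000110001101 → 0, fb=1
40: 010001100011011 → 0, fb=1
41: 100011000110111 → 1, fb=0
42: 000110001101110 → 0, fb=0
43: 001100011011100 → 0, fb=0
44: 011000110111000 → 0, fb=0
45: 110001101110000 → 1, fb=1
46: 100011011100001 → 1, fb=0
47: 000110111000010 → 0, fb=0
48: 001101110000100 → 0, fb=0
49: 011011100001000 → 0, fb=0
50: 110111000010000 → 1, fb=1
51: 101110000100001 → 1, fb=0
52: 011100001000010 → 0, fb=0
53: 111000010000100 → 1, fb=1
54: 110000100001001 → 1, fb=0
55: 100001000010010 → 1, fb=1
56: 000010000100101 → 0, fb=1
57: 000100001001011 → 0, fb=1
58: 001000010010111 → 0, fb=1
59: 010000100101111 → 0, fb=1
60: 100001001011111 → 1, fb=0
61: 000010010111110 → 0, fb=0
62: 000100101111100 → 0, fb=0
63: 001001011111000 → 0, fb=0
64: 010010111110000 → 0, fb=0

10001100111101011110111010110010100101100100011000110111000010000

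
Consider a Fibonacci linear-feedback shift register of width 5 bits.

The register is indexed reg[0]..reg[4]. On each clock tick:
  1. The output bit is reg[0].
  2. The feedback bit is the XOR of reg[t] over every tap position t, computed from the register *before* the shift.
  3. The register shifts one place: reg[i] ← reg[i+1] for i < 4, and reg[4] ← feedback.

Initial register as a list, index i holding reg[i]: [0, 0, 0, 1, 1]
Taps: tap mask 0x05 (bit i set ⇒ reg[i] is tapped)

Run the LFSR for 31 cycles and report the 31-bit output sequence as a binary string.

0001101110101000010010110011111

tick  register→output (feedback)
  0  00011→0 (0)
  1  00110→0 (1)
  2  01101→0 (1)
  3  11011→1 (1)
  4  10111→1 (0)
  5  01110→0 (1)
  6  11101→1 (0)
  7  11010→1 (1)
  8  10101→1 (0)
  9  01010→0 (0)
 10  10100→1 (0)
 11  01000→0 (0)
 12  10000→1 (1)
 13  00001→0 (0)
 14  00010→0 (0)
 15  00100→0 (1)
 16  01001→0 (0)
 17  10010→1 (1)
 18  00101→0 (1)
 19  01011→0 (0)
 20  10110→1 (0)
 21  01100→0 (1)
 22  11001→1 (1)
 23  10011→1 (1)
 24  00111→0 (1)
 25  01111→0 (1)
 26  11111→1 (0)
 27  11110→1 (0)
 28  11100→1 (0)
 29  11000→1 (1)
 30  10001→1 (1)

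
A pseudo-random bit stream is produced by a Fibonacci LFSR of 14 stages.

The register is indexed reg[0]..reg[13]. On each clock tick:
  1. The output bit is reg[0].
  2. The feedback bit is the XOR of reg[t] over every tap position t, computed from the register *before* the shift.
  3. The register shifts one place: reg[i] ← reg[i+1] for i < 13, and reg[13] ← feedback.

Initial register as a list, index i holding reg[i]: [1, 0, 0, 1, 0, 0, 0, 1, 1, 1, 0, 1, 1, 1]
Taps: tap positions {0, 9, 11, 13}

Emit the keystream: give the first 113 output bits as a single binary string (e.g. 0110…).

tick  register→output (feedback)
  0  10010001110111→1 (0)
  1  00100011101110→0 (1)
  2  01000111011101→0 (1)
  3  10001110111011→1 (1)
  4  00011101110111→0 (1)
  5  00111011101111→0 (0)
  6  01110111011110→0 (0)
  7  11101110111100→1 (1)
  8  11011101111001→1 (1)
  9  10111011110011→1 (1)
 10  01110111100111→0 (0)
 11  11101111001110→1 (0)
 12  11011110011100→1 (1)
 13  10111100111001→1 (1)
 14  01111001110011→0 (0)
 15  11110011100110→1 (0)
 16  11100111001100→1 (0)
 17  11001110011000→1 (0)
 18  10011100110000→1 (0)
 19  00111001100000→0 (0)
 20  01110011000000→0 (0)
 21  11100110000000→1 (1)
 22  11001100000001→1 (0)
 23  10011000000010→1 (1)
 24  00110000000101→0 (0)
 25  01100000001010→0 (0)
 26  11000000010100→1 (1)
 27  10000000101001→1 (0)
 28  00000001010010→0 (1)
 29  00000010100101→0 (0)
 30  00000101001010→0 (0)
 31  00001010010100→0 (0)
 32  00010100101000→0 (0)
 33  00101001010000→0 (1)
 34  01010010100001→0 (1)
 35  10100101000011→1 (0)
 36  01001010000110→0 (1)
 37  10010100001101→1 (1)
 38  00101000011011→0 (0)
 39  01010000110110→0 (0)
 40  10100001101100→1 (0)
 41  01000011011000→0 (1)
 42  10000110110001→1 (1)
 43  00001101100011→0 (1)
 44  00011011000111→0 (0)
 45  00110110001110→0 (1)
 46  01101100011101→0 (1)
 47  11011000111011→1 (1)
 48  10110001110111→1 (0)
 49  01100011101110→0 (1)
 50  11000111011101→1 (0)
 51  10001110111010→1 (0)
 52  00011101110100→0 (0)
 53  00111011101000→0 (0)
 54  01110111010000→0 (1)
 55  11101110100001→1 (0)
 56  11011101000010→1 (1)
 57  10111010000101→1 (1)
 58  01110100001011→0 (1)
 59  11101000010111→1 (0)
 60  11010000101110→1 (0)
 61  10100001011100→1 (1)
 62  01000010111001→0 (0)
 63  10000101110010→1 (0)
 64  00001011100100→0 (1)
 65  00010111001001→0 (1)
 66  00101110010011→0 (0)
 67  01011100100110→0 (1)
 68  10111001001101→1 (1)
 69  01110010011011→0 (0)
 70  11100100110110→1 (1)
 71  11001001101101→1 (1)
 72  10010011011011→1 (1)
 73  00100110110111→0 (1)
 74  01001101101111→0 (0)
 75  10011011011110→1 (1)
 76  00110110111101→0 (1)
 77  01101101111011→0 (0)
 78  11011011110110→1 (1)
 79  10110111101101→1 (1)
 80  01101111011011→0 (0)
 81  11011110110110→1 (1)
 82  10111101101101→1 (1)
 83  01111011011011→0 (0)
 84  11110110110110→1 (1)
 85  11101101101101→1 (1)
 86  11011011011011→1 (1)
 87  10110110110111→1 (0)
 88  01101101101110→0 (1)
 89  11011011011101→1 (0)
 90  10110110111010→1 (0)
 91  01101101110100→0 (0)
 92  11011011101000→1 (1)
 93  10110111010001→1 (1)
 94  01101110100011→0 (1)
 95  11011101000111→1 (1)
 96  10111010001111→1 (1)
 97  01110100011111→0 (1)
 98  11101000111111→1 (0)
 99  11010001111110→1 (1)
100  10100011111101→1 (0)
101  01000111111010→0 (1)
102  10001111110101→1 (0)
103  00011111101010→0 (0)
104  00111111010100→0 (0)
105  01111110101000→0 (0)
106  11111101010000→1 (0)
107  11111010100000→1 (1)
108  11110101000001→1 (0)
109  11101010000010→1 (1)
110  11010100000101→1 (1)
111  10101000001011→1 (0)
112  01010000010110→0 (0)

10010001110111011110011100110000000101001010000110110001110111010000101110010011011011110110110110111010001111110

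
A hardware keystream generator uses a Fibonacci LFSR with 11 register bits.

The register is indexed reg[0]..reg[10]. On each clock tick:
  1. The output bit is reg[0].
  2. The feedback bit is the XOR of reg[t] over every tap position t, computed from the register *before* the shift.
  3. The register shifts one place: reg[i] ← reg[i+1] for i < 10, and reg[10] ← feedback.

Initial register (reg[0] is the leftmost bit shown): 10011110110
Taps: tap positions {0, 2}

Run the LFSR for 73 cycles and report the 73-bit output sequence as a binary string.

1001111011011100101101011100110001011111101001000010011010010111100110010

tick  register→output (feedback)
  0  10011110110→1 (1)
  1  00111101101→0 (1)
  2  01111011011→0 (1)
  3  11110110111→1 (0)
  4  11101101110→1 (0)
  5  11011011100→1 (1)
  6  10110111001→1 (0)
  7  01101110010→0 (1)
  8  11011100101→1 (1)
  9  10111001011→1 (0)
 10  01110010110→0 (1)
 11  11100101101→1 (0)
 12  11001011010→1 (1)
 13  10010110101→1 (1)
 14  00101101011→0 (1)
 15  01011010111→0 (0)
 16  10110101110→1 (0)
 17  01101011100→0 (1)
 18  11010111001→1 (1)
 19  10101110011→1 (0)
 20  01011100110→0 (0)
 21  10111001100→1 (0)
 22  01110011000→0 (1)
 23  11100110001→1 (0)
 24  11001100010→1 (1)
 25  10011000101→1 (1)
 26  00110001011→0 (1)
 27  01100010111→0 (1)
 28  11000101111→1 (1)
 29  10001011111→1 (1)
 30  00010111111→0 (0)
 31  00101111110→0 (1)
 32  01011111101→0 (0)
 33  10111111010→1 (0)
 34  01111110100→0 (1)
 35  11111101001→1 (0)
 36  11111010010→1 (0)
 37  11110100100→1 (0)
 38  11101001000→1 (0)
 39  11010010000→1 (1)
 40  10100100001→1 (0)
 41  01001000010→0 (0)
 42  10010000100→1 (1)
 43  00100001001→0 (1)
 44  01000010011→0 (0)
 45  10000100110→1 (1)
 46  00001001101→0 (0)
 47  00010011010→0 (0)
 48  00100110100→0 (1)
 49  01001101001→0 (0)
 50  10011010010→1 (1)
 51  00110100101→0 (1)
 52  01101001011→0 (1)
 53  11010010111→1 (1)
 54  10100101111→1 (0)
 55  01001011110→0 (0)
 56  10010111100→1 (1)
 57  00101111001→0 (1)
 58  01011110011→0 (0)
 59  10111100110→1 (0)
 60  01111001100→0 (1)
 61  11110011001→1 (0)
 62  11100110010→1 (0)
 63  11001100100→1 (1)
 64  10011001001→1 (1)
 65  00110010011→0 (1)
 66  01100100111→0 (1)
 67  11001001111→1 (1)
 68  10010011111→1 (1)
 69  00100111111→0 (1)
 70  01001111111→0 (0)
 71  10011111110→1 (1)
 72  00111111101→0 (1)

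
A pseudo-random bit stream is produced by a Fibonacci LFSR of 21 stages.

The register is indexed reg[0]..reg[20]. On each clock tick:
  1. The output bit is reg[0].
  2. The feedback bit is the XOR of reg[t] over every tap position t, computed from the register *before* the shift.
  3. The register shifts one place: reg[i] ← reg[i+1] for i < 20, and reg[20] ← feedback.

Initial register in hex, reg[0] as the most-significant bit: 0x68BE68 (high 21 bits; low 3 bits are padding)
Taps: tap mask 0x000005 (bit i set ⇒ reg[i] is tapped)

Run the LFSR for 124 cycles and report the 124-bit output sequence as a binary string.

tick  register→output (feedback)
  0  011010001011111001101→0 (1)
  1  110100010111110011011→1 (1)
  2  101000101111100110111→1 (0)
  3  010001011111001101110→0 (0)
  4  100010111110011011100→1 (1)
  5  000101111100110111001→0 (0)
  6  001011111001101110010→0 (1)
  7  010111110011011100101→0 (0)
  8  101111100110111001010→1 (0)
  9  011111001101110010100→0 (1)
 10  111110011011100101001→1 (0)
 11  111100110111001010010→1 (0)
 12  111001101110010100100→1 (0)
 13  110011011100101001000→1 (1)
 14  100110111001010010001→1 (1)
 15  001101110010100100011→0 (1)
 16  011011100101001000111→0 (1)
 17  110111001010010001111→1 (1)
 18  101110010100100011111→1 (0)
 19  011100101001000111110→0 (1)
 20  111001010010001111101→1 (0)
 21  110010100100011111010→1 (1)
 22  100101001000111110101→1 (1)
 23  001010010001111101011→0 (1)
 24  010100100011111010111→0 (0)
 25  101001000111110101110→1 (0)
 26  010010001111101011100→0 (0)
 27  100100011111010111000→1 (1)
 28  001000111110101110001→0 (1)
 29  010001111101011100011→0 (0)
 30  100011111010111000110→1 (1)
 31  000111110101110001101→0 (0)
 32  001111101011100011010→0 (1)
 33  011111010111000110101→0 (1)
 34  111110101110001101011→1 (0)
 35  111101011100011010110→1 (0)
 36  111010111000110101100→1 (0)
 37  110101110001101011000→1 (1)
 38  101011100011010110001→1 (0)
 39  010111000110101100010→0 (0)
 40  101110001101011000100→1 (0)
 41  011100011010110001000→0 (1)
 42  111000110101100010001→1 (0)
 43  110001101011000100010→1 (1)
 44  100011010110001000101→1 (1)
 45  000110101100010001011→0 (0)
 46  001101011000100010110→0 (1)
 47  011010110001000101101→0 (1)
 48  110101100010001011011→1 (1)
 49  101011000100010110111→1 (0)
 50  010110001000101101110→0 (0)
 51  101100010001011011100→1 (0)
 52  011000100010110111000→0 (1)
 53  110001000101101110001→1 (1)
 54  100010001011011100011→1 (1)
 55  000100010110111000111→0 (0)
 56  001000101101110001110→0 (1)
 57  010001011011100011101→0 (0)
 58  100010110111000111010→1 (1)
 59  000101101110001110101→0 (0)
 60  001011011100011101010→0 (1)
 61  010110111000111010101→0 (0)
 62  101101110001110101010→1 (0)
 63  011011100011101010100→0 (1)
 64  110111000111010101001→1 (1)
 65  101110001110101010011→1 (0)
 66  011100011101010100110→0 (1)
 67  111000111010101001101→1 (0)
 68  110001110101010011010→1 (1)
 69  100011101010100110101→1 (1)
 70  000111010101001101011→0 (0)
 71  001110101010011010110→0 (1)
 72  011101010100110101101→0 (1)
 73  111010101001101011011→1 (0)
 74  110101010011010110110→1 (1)
 75  101010100110101101101→1 (0)
 76  010101001101011011010→0 (0)
 77  101010011010110110100→1 (0)
 78  010100110101101101000→0 (0)
 79  101001101011011010000→1 (0)
 80  010011010110110100000→0 (0)
 81  100110101101101000000→1 (1)
 82  001101011011010000001→0 (1)
 83  011010110110100000011→0 (1)
 84  110101101101000000111→1 (1)
 85  101011011010000001111→1 (0)
 86  010110110100000011110→0 (0)
 87  101101101000000111100→1 (0)
 88  011011010000001111000→0 (1)
 89  110110100000011110001→1 (1)
 90  101101000000111100011→1 (0)
 91  011010000001111000110→0 (1)
 92  110100000011110001101→1 (1)
 93  101000000111100011011→1 (0)
 94  010000001111000110110→0 (0)
 95  100000011110001101100→1 (1)
 96  000000111100011011001→0 (0)
 97  000001111000110110010→0 (0)
 98  000011110001101100100→0 (0)
 99  000111100011011001000→0 (0)
100  001111000110110010000→0 (1)
101  011110001101100100001→0 (1)
102  111100011011001000011→1 (0)
103  111000110110010000110→1 (0)
104  110001101100100001100→1 (1)
105  100011011001000011001→1 (1)
106  000110110010000110011→0 (0)
107  001101100100001100110→0 (1)
108  011011001000011001101→0 (1)
109  110110010000110011011→1 (1)
110  101100100001100110111→1 (0)
111  011001000011001101110→0 (1)
112  110010000110011011101→1 (1)
113  100100001100110111011→1 (1)
114  001000011001101110111→0 (1)
115  010000110011011101111→0 (0)
116  100001100110111011110→1 (1)
117  000011001101110111101→0 (0)
118  000110011011101111010→0 (0)
119  001100110111011110100→0 (1)
120  011001101110111101001→0 (1)
121  110011011101111010011→1 (1)
122  100110111011110100111→1 (1)
123  001101110111101001111→0 (1)

0110100010111110011011100101001000111110101110001101011000100010110111000111010101001101011011010000001111000110110010000110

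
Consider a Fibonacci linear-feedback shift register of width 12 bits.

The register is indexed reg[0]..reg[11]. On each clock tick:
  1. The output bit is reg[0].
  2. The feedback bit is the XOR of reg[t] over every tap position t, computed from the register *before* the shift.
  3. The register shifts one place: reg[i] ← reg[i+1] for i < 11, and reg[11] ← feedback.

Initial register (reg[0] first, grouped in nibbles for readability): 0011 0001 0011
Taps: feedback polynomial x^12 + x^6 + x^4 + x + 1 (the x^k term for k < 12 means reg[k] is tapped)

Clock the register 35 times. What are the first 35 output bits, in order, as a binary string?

step | reg (before) | out | fb
   0 | 001100010011 | 0 | 0
   1 | 011000100110 | 0 | 0
   2 | 110001001100 | 1 | 0
   3 | 100010011000 | 1 | 0
   4 | 000100110000 | 0 | 1
   5 | 001001100001 | 0 | 1
   6 | 010011000011 | 0 | 0
   7 | 100110000110 | 1 | 0
   8 | 001100001100 | 0 | 0
   9 | 011000011000 | 0 | 1
  10 | 110000110001 | 1 | 1
  11 | 100001100011 | 1 | 0
  12 | 000011000110 | 0 | 1
  13 | 000110001101 | 0 | 1
  14 | 001100011011 | 0 | 0
  15 | 011000110110 | 0 | 0
  16 | 110001101100 | 1 | 1
  17 | 100011011001 | 1 | 0
  18 | 000110110010 | 0 | 0
  19 | 001101100100 | 0 | 1
  20 | 011011001001 | 0 | 0
  21 | 110110010010 | 1 | 1
  22 | 101100100101 | 1 | 0
  23 | 011001001010 | 0 | 1
  24 | 110010010101 | 1 | 1
  25 | 100100101011 | 1 | 0
  26 | 001001010110 | 0 | 0
  27 | 010010101100 | 0 | 1
  28 | 100101011001 | 1 | 1
  29 | 001010110011 | 0 | 0
  30 | 010101100110 | 0 | 0
  31 | 101011001100 | 1 | 0
  32 | 010110011000 | 0 | 0
  33 | 101100110000 | 1 | 0
  34 | 011001100000 | 0 | 0

00110001001100001100011011001001010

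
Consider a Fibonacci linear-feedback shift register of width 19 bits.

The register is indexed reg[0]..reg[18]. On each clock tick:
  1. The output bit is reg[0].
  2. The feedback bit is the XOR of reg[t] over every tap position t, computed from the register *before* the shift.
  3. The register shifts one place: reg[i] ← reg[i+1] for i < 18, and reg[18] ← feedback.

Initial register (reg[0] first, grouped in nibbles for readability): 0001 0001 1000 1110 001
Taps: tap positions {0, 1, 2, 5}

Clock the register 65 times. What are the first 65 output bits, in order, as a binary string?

00010001100011100010100010101101111110011101111111011010110111001

step | reg (before) | out | fb
   0 | 0001000110001110001 | 0 | 0
   1 | 0010001100011100010 | 0 | 1
   2 | 0100011000111000101 | 0 | 0
   3 | 1000110001110001010 | 1 | 0
   4 | 0001100011100010100 | 0 | 0
   5 | 0011000111000101000 | 0 | 1
   6 | 0110001110001010001 | 0 | 0
   7 | 1100011100010100010 | 1 | 1
   8 | 1000111000101000101 | 1 | 0
   9 | 0001110001010001010 | 0 | 1
  10 | 0011100010100010101 | 0 | 1
  11 | 0111000101000101011 | 0 | 0
  12 | 1110001010001010110 | 1 | 1
  13 | 1100010100010101101 | 1 | 1
  14 | 1000101000101011011 | 1 | 1
  15 | 0001010001010110111 | 0 | 1
  16 | 0010100010101101111 | 0 | 1
  17 | 0101000101011011111 | 0 | 1
  18 | 1010001010110111111 | 1 | 0
  19 | 0100010101101111110 | 0 | 0
  20 | 1000101011011111100 | 1 | 1
  21 | 0001010110111111001 | 0 | 1
  22 | 0010101101111110011 | 0 | 1
  23 | 0101011011111100111 | 0 | 0
  24 | 1010110111111001110 | 1 | 1
  25 | 0101101111110011101 | 0 | 1
  26 | 1011011111100111011 | 1 | 1
  27 | 0110111111001110111 | 0 | 1
  28 | 1101111110011101111 | 1 | 1
  29 | 1011111100111011111 | 1 | 1
  30 | 0111111001110111111 | 0 | 1
  31 | 1111110011101111111 | 1 | 0
  32 | 1111100111011111110 | 1 | 1
  33 | 1111001110111111101 | 1 | 1
  34 | 1110011101111111011 | 1 | 0
  35 | 1100111011111110110 | 1 | 1
  36 | 1001110111111101101 | 1 | 0
  37 | 0011101111111011010 | 0 | 1
  38 | 0111011111110110101 | 0 | 1
  39 | 1110111111101101011 | 1 | 0
  40 | 1101111111011010110 | 1 | 1
  41 | 1011111110110101101 | 1 | 1
  42 | 0111111101101011011 | 0 | 1
  43 | 1111111011010110111 | 1 | 0
  44 | 1111110110101101110 | 1 | 0
  45 | 1111101101011011100 | 1 | 1
  46 | 1111011010110111001 | 1 | 0
  47 | 1110110101101110010 | 1 | 0
  48 | 1101101011011100100 | 1 | 0
  49 | 1011010110111001000 | 1 | 1
  50 | 0110101101110010001 | 0 | 0
  51 | 1101011011100100010 | 1 | 1
  52 | 1010110111001000101 | 1 | 1
  53 | 0101101110010001011 | 0 | 1
  54 | 1011011100100010111 | 1 | 1
  55 | 0110111001000101111 | 0 | 1
  56 | 1101110010001011111 | 1 | 1
  57 | 1011100100010111111 | 1 | 0
  58 | 0111001000101111110 | 0 | 0
  59 | 1110010001011111100 | 1 | 0
  60 | 1100100010111111000 | 1 | 0
  61 | 1001000101111110000 | 1 | 1
  62 | 0010001011111100001 | 0 | 1
  63 | 0100010111111000011 | 0 | 0
  64 | 1000101111110000110 | 1 | 1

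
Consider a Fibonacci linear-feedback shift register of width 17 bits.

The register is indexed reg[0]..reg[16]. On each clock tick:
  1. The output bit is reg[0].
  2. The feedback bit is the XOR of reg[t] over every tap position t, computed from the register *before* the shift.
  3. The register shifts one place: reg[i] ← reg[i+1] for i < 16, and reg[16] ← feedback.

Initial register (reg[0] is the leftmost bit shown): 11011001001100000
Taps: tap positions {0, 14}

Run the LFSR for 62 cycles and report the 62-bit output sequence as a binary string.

k : reg_k → out_k, fb_k
0: 11011001001100000 → 1, fb=1
1: 10110010011000001 → 1, fb=1
2: 01100100110000011 → 0, fb=0
3: 11001001100000110 → 1, fb=0
4: 10010011000001100 → 1, fb=0
5: 00100110000011000 → 0, fb=0
6: 01001100000110000 → 0, fb=0
7: 10011000001100000 → 1, fb=1
8: 00110000011000001 → 0, fb=0
9: 01100000110000010 → 0, fb=0
10: 11000001100000100 → 1, fb=0
11: 10000011000001000 → 1, fb=1
12: 00000110000010001 → 0, fb=0
13: 00001100000100010 → 0, fb=0
14: 00011000001000100 → 0, fb=1
15: 00110000010001001 → 0, fb=0
16: 01100000100010010 → 0, fb=0
17: 11000001000100100 → 1, fb=0
18: 10000010001001000 → 1, fb=1
19: 00000100010010001 → 0, fb=0
20: 00001000100100010 → 0, fb=0
21: 00010001001000100 → 0, fb=1
22: 00100010010001001 → 0, fb=0
23: 01000100100010010 → 0, fb=0
24: 10001001000100100 → 1, fb=0
25: 00010010001001000 → 0, fb=0
26: 00100100010010000 → 0, fb=0
27: 01001000100100000 → 0, fb=0
28: 10010001001000000 → 1, fb=1
29: 00100010010000001 → 0, fb=0
30: 01000100100000010 → 0, fb=0
31: 10001001000000100 → 1, fb=0
32: 00010010000001000 → 0, fb=0
33: 00100100000010000 → 0, fb=0
34: 01001000000100000 → 0, fb=0
35: 10010000001000000 → 1, fb=1
36: 00100000010000001 → 0, fb=0
37: 01000000100000010 → 0, fb=0
38: 10000001000000100 → 1, fb=0
39: 00000010000001000 → 0, fb=0
40: 00000100000010000 → 0, fb=0
41: 00001000000100000 → 0, fb=0
42: 00010000001000000 → 0, fb=0
43: 00100000010000000 → 0, fb=0
44: 01000000100000000 → 0, fb=0
45: 10000001000000000 → 1, fb=1
46: 00000010000000001 → 0, fb=0
47: 00000100000000010 → 0, fb=0
48: 00001000000000100 → 0, fb=1
49: 00010000000001001 → 0, fb=0
50: 00100000000010010 → 0, fb=0
51: 01000000000100100 → 0, fb=1
52: 10000000001001001 → 1, fb=1
53: 00000000010010011 → 0, fb=0
54: 00000000100100110 → 0, fb=1
55: 00000001001001101 → 0, fb=1
56: 00000010010011011 → 0, fb=0
57: 00000100100110110 → 0, fb=1
58: 00001001001101101 → 0, fb=1
59: 00010010011011011 → 0, fb=0
60: 00100100110110110 → 0, fb=1
61: 01001001101101101 → 0, fb=1

11011001001100000110000010001001000100100000010000001000000000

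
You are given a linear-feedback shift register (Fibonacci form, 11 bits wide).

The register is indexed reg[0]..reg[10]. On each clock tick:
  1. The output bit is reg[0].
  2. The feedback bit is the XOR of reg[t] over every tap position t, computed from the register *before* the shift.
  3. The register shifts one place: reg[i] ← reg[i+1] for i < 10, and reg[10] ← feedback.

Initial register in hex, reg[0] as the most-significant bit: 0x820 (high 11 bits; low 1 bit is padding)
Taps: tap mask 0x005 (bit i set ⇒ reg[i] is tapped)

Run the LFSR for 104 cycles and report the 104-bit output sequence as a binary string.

tick  register→output (feedback)
  0  10000010000→1 (1)
  1  00000100001→0 (0)
  2  00001000010→0 (0)
  3  00010000100→0 (0)
  4  00100001000→0 (1)
  5  01000010001→0 (0)
  6  10000100010→1 (1)
  7  00001000101→0 (0)
  8  00010001010→0 (0)
  9  00100010100→0 (1)
 10  01000101001→0 (0)
 11  10001010010→1 (1)
 12  00010100101→0 (0)
 13  00101001010→0 (1)
 14  01010010101→0 (0)
 15  10100101010→1 (0)
 16  01001010100→0 (0)
 17  10010101000→1 (1)
 18  00101010001→0 (1)
 19  01010100011→0 (0)
 20  10101000110→1 (0)
 21  01010001100→0 (0)
 22  10100011000→1 (0)
 23  01000110000→0 (0)
 24  10001100000→1 (1)
 25  00011000001→0 (0)
 26  00110000010→0 (1)
 27  01100000101→0 (1)
 28  11000001011→1 (1)
 29  10000010111→1 (1)
 30  00000101111→0 (0)
 31  00001011110→0 (0)
 32  00010111100→0 (0)
 33  00101111000→0 (1)
 34  01011110001→0 (0)
 35  10111100010→1 (0)
 36  01111000100→0 (1)
 37  11110001001→1 (0)
 38  11100010010→1 (0)
 39  11000100100→1 (1)
 40  10001001001→1 (1)
 41  00010010011→0 (0)
 42  00100100110→0 (1)
 43  01001001101→0 (0)
 44  10010011010→1 (1)
 45  00100110101→0 (1)
 46  01001101011→0 (0)
 47  10011010110→1 (1)
 48  00110101101→0 (1)
 49  01101011011→0 (1)
 50  11010110111→1 (1)
 51  10101101111→1 (0)
 52  01011011110→0 (0)
 53  10110111100→1 (0)
 54  01101111000→0 (1)
 55  11011110001→1 (1)
 56  10111100011→1 (0)
 57  01111000110→0 (1)
 58  11110001101→1 (0)
 59  11100011010→1 (0)
 60  11000110100→1 (1)
 61  10001101001→1 (1)
 62  00011010011→0 (0)
 63  00110100110→0 (1)
 64  01101001101→0 (1)
 65  11010011011→1 (1)
 66  10100110111→1 (0)
 67  01001101110→0 (0)
 68  10011011100→1 (1)
 69  00110111001→0 (1)
 70  01101110011→0 (1)
 71  11011100111→1 (1)
 72  10111001111→1 (0)
 73  01110011110→0 (1)
 74  11100111101→1 (0)
 75  11001111010→1 (1)
 76  10011110101→1 (1)
 77  00111101011→0 (1)
 78  01111010111→0 (1)
 79  11110101111→1 (0)
 80  11101011110→1 (0)
 81  11010111100→1 (1)
 82  10101111001→1 (0)
 83  01011110010→0 (0)
 84  10111100100→1 (0)
 85  01111001000→0 (1)
 86  11110010001→1 (0)
 87  11100100010→1 (0)
 88  11001000100→1 (1)
 89  10010001001→1 (1)
 90  00100010011→0 (1)
 91  01000100111→0 (0)
 92  10001001110→1 (1)
 93  00010011101→0 (0)
 94  00100111010→0 (1)
 95  01001110101→0 (0)
 96  10011101010→1 (1)
 97  00111010101→0 (1)
 98  01110101011→0 (1)
 99  11101010111→1 (0)
100  11010101110→1 (1)
101  10101011101→1 (0)
102  01010111010→0 (0)
103  10101110100→1 (0)

10000010000100010100101010001100000101111000100100110101101111000110100110111001111010111100100010011101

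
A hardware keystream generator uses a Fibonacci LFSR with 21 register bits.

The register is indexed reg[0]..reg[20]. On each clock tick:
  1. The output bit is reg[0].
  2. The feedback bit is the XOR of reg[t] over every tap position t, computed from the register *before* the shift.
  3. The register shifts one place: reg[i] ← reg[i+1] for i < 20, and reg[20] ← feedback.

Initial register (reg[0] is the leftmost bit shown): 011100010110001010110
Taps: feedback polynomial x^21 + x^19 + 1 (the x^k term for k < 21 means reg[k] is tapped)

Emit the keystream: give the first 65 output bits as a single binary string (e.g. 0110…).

01110001011000101011011000001001010001001001010100001000001011110

step | reg (before) | out | fb
   0 | 011100010110001010110 | 0 | 1
   1 | 111000101100010101101 | 1 | 1
   2 | 110001011000101011011 | 1 | 0
   3 | 100010110001010110110 | 1 | 0
   4 | 000101100010101101100 | 0 | 0
   5 | 001011000101011011000 | 0 | 0
   6 | 010110001010110110000 | 0 | 0
   7 | 101100010101101100000 | 1 | 1
   8 | 011000101011011000001 | 0 | 0
   9 | 110001010110110000010 | 1 | 0
  10 | 100010101101100000100 | 1 | 1
  11 | 000101011011000001001 | 0 | 0
  12 | 001010110110000010010 | 0 | 1
  13 | 010101101100000100101 | 0 | 0
  14 | 101011011000001001010 | 1 | 0
  15 | 010110110000010010100 | 0 | 0
  16 | 101101100000100101000 | 1 | 1
  17 | 011011000001001010001 | 0 | 0
  18 | 110110000010010100010 | 1 | 0
  19 | 101100000100101000100 | 1 | 1
  20 | 011000001001010001001 | 0 | 0
  21 | 110000010010100010010 | 1 | 0
  22 | 100000100101000100100 | 1 | 1
  23 | 000001001010001001001 | 0 | 0
  24 | 000010010100010010010 | 0 | 1
  25 | 000100101000100100101 | 0 | 0
  26 | 001001010001001001010 | 0 | 1
  27 | 010010100010010010101 | 0 | 0
  28 | 100101000100100101010 | 1 | 0
  29 | 001010001001001010100 | 0 | 0
  30 | 010100010010010101000 | 0 | 0
  31 | 101000100100101010000 | 1 | 1
  32 | 010001001001010100001 | 0 | 0
  33 | 100010010010101000010 | 1 | 0
  34 | 000100100101010000100 | 0 | 0
  35 | 001001001010100001000 | 0 | 0
  36 | 010010010101000010000 | 0 | 0
  37 | 100100101010000100000 | 1 | 1
  38 | 001001010100001000001 | 0 | 0
  39 | 010010101000010000010 | 0 | 1
  40 | 100101010000100000101 | 1 | 1
  41 | 001010100001000001011 | 0 | 1
  42 | 010101000010000010111 | 0 | 1
  43 | 101010000100000101111 | 1 | 0
  44 | 010100001000001011110 | 0 | 1
  45 | 101000010000010111101 | 1 | 1
  46 | 010000100000101111011 | 0 | 1
  47 | 100001000001011110111 | 1 | 0
  48 | 000010000010111101110 | 0 | 1
  49 | 000100000101111011101 | 0 | 0
  50 | 001000001011110111010 | 0 | 1
  51 | 010000010111101110101 | 0 | 0
  52 | 100000101111011101010 | 1 | 0
  53 | 000001011110111010100 | 0 | 0
  54 | 000010111101110101000 | 0 | 0
  55 | 000101111011101010000 | 0 | 0
  56 | 001011110111010100000 | 0 | 0
  57 | 010111101110101000000 | 0 | 0
  58 | 101111011101010000000 | 1 | 1
  59 | 011110111010100000001 | 0 | 0
  60 | 111101110101000000010 | 1 | 0
  61 | 111011101010000000100 | 1 | 1
  62 | 110111010100000001001 | 1 | 1
  63 | 101110101000000010011 | 1 | 0
  64 | 011101010000000100110 | 0 | 1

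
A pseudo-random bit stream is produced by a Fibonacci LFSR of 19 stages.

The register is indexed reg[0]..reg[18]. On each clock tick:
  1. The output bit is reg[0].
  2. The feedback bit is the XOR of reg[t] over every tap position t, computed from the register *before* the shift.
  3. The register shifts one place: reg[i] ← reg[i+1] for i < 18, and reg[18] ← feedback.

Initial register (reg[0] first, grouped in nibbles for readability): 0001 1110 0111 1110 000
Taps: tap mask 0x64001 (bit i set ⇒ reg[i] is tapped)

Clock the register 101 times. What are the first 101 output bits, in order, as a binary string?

00011110011111100001100110110101111001101101101100110001110001110001001110000110011101111101001100011

tick  register→output (feedback)
  0  0001111001111110000→0 (1)
  1  0011110011111100001→0 (1)
  2  0111100111111000011→0 (0)
  3  1111001111110000110→1 (0)
  4  1110011111100001100→1 (1)
  5  1100111111000011001→1 (1)
  6  1001111110000110011→1 (0)
  7  0011111100001100110→0 (1)
  8  0111111000011001101→0 (1)
  9  1111110000110011011→1 (0)
 10  1111100001100110110→1 (1)
 11  1111000011001101101→1 (0)
 12  1110000110011011010→1 (1)
 13  1100001100110110101→1 (1)
 14  1000011001101101011→1 (1)
 15  0000110011011010111→0 (1)
 16  0001100110110101111→0 (0)
 17  0011001101101011110→0 (0)
 18  0110011011010111100→0 (1)
 19  1100110110101111001→1 (1)
 20  1001101101011110011→1 (0)
 21  0011011010111100110→0 (1)
 22  0110110101111001101→0 (1)
 23  1101101011110011011→1 (0)
 24  1011010111100110110→1 (1)
 25  0110101111001101101→0 (1)
 26  1101011110011011011→1 (0)
 27  1010111100110110110→1 (1)
 28  0101111001101101101→0 (1)
 29  1011110011011011011→1 (0)
 30  0111100110110110110→0 (0)
 31  1111001101101101100→1 (1)
 32  1110011011011011001→1 (1)
 33  1100110110110110011→1 (0)
 34  1001101101101100110→1 (0)
 35  0011011011011001100→0 (0)
 36  0110110110110011000→0 (1)
 37  1101101101100110001→1 (1)
 38  1011011011001100011→1 (1)
 39  0110110110011000111→0 (0)
 40  1101101100110001110→1 (0)
 41  1011011001100011100→1 (0)
 42  0110110011000111000→0 (1)
 43  1101100110001110001→1 (1)
 44  1011001100011100011→1 (1)
 45  0110011000111000111→0 (0)
 46  1100110001110001110→1 (0)
 47  1001100011100011100→1 (0)
 48  0011000111000111000→0 (1)
 49  0110001110001110001→0 (0)
 50  1100011100011100010→1 (0)
 51  1000111000111000100→1 (1)
 52  0001110001110001001→0 (1)
 53  0011100011100010011→0 (1)
 54  0111000111000100111→0 (0)
 55  1110001110001001110→1 (0)
 56  1100011100010011100→1 (0)
 57  1000111000100111000→1 (0)
 58  0001110001001110000→0 (1)
 59  0011100010011100001→0 (1)
 60  0111000100111000011→0 (0)
 61  1110001001110000110→1 (0)
 62  1100010011100001100→1 (1)
 63  1000100111000011001→1 (1)
 64  0001001110000110011→0 (1)
 65  0010011100001100111→0 (0)
 66  0100111000011001110→0 (1)
 67  1001110000110011101→1 (1)
 68  0011100001100111011→0 (1)
 69  0111000011001110111→0 (1)
 70  1110000110011101111→1 (1)
 71  1100001100111011111→1 (0)
 72  1000011001110111110→1 (1)
 73  0000110011101111101→0 (0)
 74  0001100111011111010→0 (0)
 75  0011001110111110100→0 (1)
 76  0110011101111101001→0 (1)
 77  1100111011111010011→1 (0)
 78  1001110111110100110→1 (0)
 79  0011101111101001100→0 (0)
 80  0111011111010011000→0 (1)
 81  1110111110100110001→1 (1)
 82  1101111101001100011→1 (1)
 83  1011111010011000111→1 (1)
 84  0111110100110001111→0 (0)
 85  1111101001100011110→1 (1)
 86  1111010011000111101→1 (1)
 87  1110100110001111011→1 (0)
 88  1101001100011110110→1 (1)
 89  1010011000111101101→1 (0)
 90  0100110001111011010→0 (0)
 91  1001100011110110100→1 (0)
 92  0011000111101101000→0 (0)
 93  0110001111011010000→0 (1)
 94  1100011110110100001→1 (0)
 95  1000111101101000010→1 (0)
 96  0001111011010000100→0 (0)
 97  0011110110100001000→0 (0)
 98  0111101101000010000→0 (1)
 99  1111011010000100001→1 (0)
100  1110110100001000010→1 (0)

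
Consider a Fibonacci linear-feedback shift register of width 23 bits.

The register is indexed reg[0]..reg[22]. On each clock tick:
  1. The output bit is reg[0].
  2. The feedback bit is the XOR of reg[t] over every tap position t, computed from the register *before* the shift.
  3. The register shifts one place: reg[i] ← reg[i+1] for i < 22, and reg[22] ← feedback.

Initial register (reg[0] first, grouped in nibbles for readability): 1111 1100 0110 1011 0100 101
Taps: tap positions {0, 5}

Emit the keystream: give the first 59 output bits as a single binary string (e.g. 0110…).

step | reg (before) | out | fb
   0 | 11111100011010110100101 | 1 | 0
   1 | 11111000110101101001010 | 1 | 1
   2 | 11110001101011010010101 | 1 | 1
   3 | 11100011010110100101011 | 1 | 1
   4 | 11000110101101001010111 | 1 | 0
   5 | 10001101011010010101110 | 1 | 0
   6 | 00011010110100101011100 | 0 | 0
   7 | 00110101101001010111000 | 0 | 1
   8 | 01101011010010101110001 | 0 | 0
   9 | 11010110100101011100010 | 1 | 0
  10 | 10101101001010111000100 | 1 | 0
  11 | 01011010010101110001000 | 0 | 0
  12 | 10110100101011100010000 | 1 | 0
  13 | 01101001010111000100000 | 0 | 0
  14 | 11010010101110001000000 | 1 | 1
  15 | 10100101011100010000001 | 1 | 0
  16 | 01001010111000100000010 | 0 | 0
  17 | 10010101110001000000100 | 1 | 0
  18 | 00101011100010000001000 | 0 | 0
  19 | 01010111000100000010000 | 0 | 1
  20 | 10101110001000000100001 | 1 | 0
  21 | 01011100010000001000010 | 0 | 1
  22 | 10111000100000010000101 | 1 | 1
  23 | 01110001000000100001011 | 0 | 0
  24 | 11100010000001000010110 | 1 | 1
  25 | 11000100000010000101101 | 1 | 0
  26 | 10001000000100001011010 | 1 | 1
  27 | 00010000001000010110101 | 0 | 0
  28 | 00100000010000101101010 | 0 | 0
  29 | 01000000100001011010100 | 0 | 0
  30 | 10000001000010110101000 | 1 | 1
  31 | 00000010000101101010001 | 0 | 0
  32 | 00000100001011010100010 | 0 | 1
  33 | 00001000010110101000101 | 0 | 0
  34 | 00010000101101010001010 | 0 | 0
  35 | 00100001011010100010100 | 0 | 0
  36 | 01000010110101000101000 | 0 | 0
  37 | 10000101101010001010000 | 1 | 0
  38 | 00001011010100010100000 | 0 | 0
  39 | 00010110101000101000000 | 0 | 1
  40 | 00101101010001010000001 | 0 | 1
  41 | 01011010100010100000011 | 0 | 0
  42 | 10110101000101000000110 | 1 | 0
  43 | 01101010001010000001100 | 0 | 0
  44 | 11010100010100000011000 | 1 | 0
  45 | 10101000101000000110000 | 1 | 1
  46 | 01010001010000001100001 | 0 | 0
  47 | 10100010100000011000010 | 1 | 1
  48 | 01000101000000110000101 | 0 | 1
  49 | 10001010000001100001011 | 1 | 1
  50 | 00010100000011000010111 | 0 | 1
  51 | 00101000000110000101111 | 0 | 0
  52 | 01010000001100001011110 | 0 | 0
  53 | 10100000011000010111100 | 1 | 1
  54 | 01000000110000101111001 | 0 | 0
  55 | 10000001100001011110010 | 1 | 1
  56 | 00000011000010111100101 | 0 | 0
  57 | 00000110000101111001010 | 0 | 1
  58 | 00001100001011110010101 | 0 | 1

11111100011010110100101011100010000001000010110101000101000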